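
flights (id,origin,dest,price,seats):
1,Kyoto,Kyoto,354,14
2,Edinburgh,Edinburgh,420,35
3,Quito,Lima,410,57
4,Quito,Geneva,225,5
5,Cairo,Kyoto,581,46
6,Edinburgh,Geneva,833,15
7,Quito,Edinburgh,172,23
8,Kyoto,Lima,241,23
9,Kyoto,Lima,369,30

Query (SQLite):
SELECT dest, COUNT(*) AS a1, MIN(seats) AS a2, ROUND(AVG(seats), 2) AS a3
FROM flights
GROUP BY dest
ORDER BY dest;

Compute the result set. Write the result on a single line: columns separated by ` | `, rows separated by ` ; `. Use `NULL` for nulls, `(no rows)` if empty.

Edinburgh | 2 | 23 | 29 ; Geneva | 2 | 5 | 10 ; Kyoto | 2 | 14 | 30 ; Lima | 3 | 23 | 36.67

Group flights by dest.
Per group compute: COUNT(*), MIN(seats), ROUND(AVG(seats), 2).
  Edinburgh: ids {2, 7} → COUNT(*)=2, MIN(seats)=23, ROUND(AVG(seats), 2)=29
  Geneva: ids {4, 6} → COUNT(*)=2, MIN(seats)=5, ROUND(AVG(seats), 2)=10
  Kyoto: ids {1, 5} → COUNT(*)=2, MIN(seats)=14, ROUND(AVG(seats), 2)=30
  Lima: ids {3, 8, 9} → COUNT(*)=3, MIN(seats)=23, ROUND(AVG(seats), 2)=36.67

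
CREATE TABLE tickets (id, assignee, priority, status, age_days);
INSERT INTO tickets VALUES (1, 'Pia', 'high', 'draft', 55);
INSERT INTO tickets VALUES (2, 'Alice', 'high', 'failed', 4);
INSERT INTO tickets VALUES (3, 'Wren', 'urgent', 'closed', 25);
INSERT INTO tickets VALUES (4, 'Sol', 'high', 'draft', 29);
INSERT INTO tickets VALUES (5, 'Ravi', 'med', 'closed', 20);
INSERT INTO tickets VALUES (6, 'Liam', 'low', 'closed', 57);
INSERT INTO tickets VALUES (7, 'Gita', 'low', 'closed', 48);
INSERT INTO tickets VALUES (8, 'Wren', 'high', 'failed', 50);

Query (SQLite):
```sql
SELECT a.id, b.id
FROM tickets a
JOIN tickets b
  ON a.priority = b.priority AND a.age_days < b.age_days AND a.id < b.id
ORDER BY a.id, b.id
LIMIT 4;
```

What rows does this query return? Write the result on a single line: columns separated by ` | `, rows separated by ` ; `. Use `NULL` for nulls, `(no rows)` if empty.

Pairs (a,b) with same priority, a.age_days < b.age_days, a.id < b.id.
priority groups: high:{1,2,4,8} low:{6,7} med:{5} urgent:{3}
Ordered by (a.id, b.id); first 4.

2 | 4 ; 2 | 8 ; 4 | 8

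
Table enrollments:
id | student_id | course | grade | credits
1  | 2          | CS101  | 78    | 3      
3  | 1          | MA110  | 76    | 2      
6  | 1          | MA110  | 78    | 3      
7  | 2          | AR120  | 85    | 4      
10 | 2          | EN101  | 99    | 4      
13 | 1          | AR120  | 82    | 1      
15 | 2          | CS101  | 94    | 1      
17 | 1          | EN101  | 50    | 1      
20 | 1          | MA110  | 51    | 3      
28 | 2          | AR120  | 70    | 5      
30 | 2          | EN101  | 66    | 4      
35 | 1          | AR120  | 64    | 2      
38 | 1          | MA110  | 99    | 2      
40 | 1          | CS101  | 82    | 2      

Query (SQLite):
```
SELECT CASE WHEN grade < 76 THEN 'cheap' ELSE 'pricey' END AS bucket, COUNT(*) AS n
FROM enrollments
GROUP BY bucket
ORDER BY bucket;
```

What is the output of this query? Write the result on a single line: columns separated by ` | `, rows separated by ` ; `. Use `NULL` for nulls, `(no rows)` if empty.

cheap | 5 ; pricey | 9

Bucket rows by grade < 76 → 'cheap' else 'pricey'; count each bucket.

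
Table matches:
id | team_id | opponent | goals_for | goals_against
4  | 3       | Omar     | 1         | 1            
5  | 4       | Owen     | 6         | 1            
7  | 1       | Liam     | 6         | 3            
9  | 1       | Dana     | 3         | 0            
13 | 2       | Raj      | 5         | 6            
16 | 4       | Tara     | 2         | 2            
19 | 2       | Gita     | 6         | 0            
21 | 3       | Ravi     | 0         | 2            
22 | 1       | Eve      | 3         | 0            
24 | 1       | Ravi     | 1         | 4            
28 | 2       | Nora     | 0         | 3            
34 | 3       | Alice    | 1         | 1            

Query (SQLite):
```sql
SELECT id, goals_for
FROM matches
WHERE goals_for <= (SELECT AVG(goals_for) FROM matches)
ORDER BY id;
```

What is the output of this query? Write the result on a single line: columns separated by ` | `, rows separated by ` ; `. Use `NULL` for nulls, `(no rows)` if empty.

4 | 1 ; 16 | 2 ; 21 | 0 ; 24 | 1 ; 28 | 0 ; 34 | 1

Scalar subquery: AVG(goals_for) over all matches rows = 2.833333 (≈; comparison uses full precision).
Keep rows where goals_for <= that value.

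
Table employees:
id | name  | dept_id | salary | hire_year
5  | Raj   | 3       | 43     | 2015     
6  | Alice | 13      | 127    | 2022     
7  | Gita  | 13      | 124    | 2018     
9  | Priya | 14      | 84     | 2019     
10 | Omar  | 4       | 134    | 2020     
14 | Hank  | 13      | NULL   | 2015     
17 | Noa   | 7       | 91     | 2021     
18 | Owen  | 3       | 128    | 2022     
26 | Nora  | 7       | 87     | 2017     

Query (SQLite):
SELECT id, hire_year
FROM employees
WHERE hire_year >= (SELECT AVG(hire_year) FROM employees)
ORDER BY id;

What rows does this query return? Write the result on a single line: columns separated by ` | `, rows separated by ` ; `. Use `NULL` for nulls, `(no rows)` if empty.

Scalar subquery: AVG(hire_year) over all employees rows = 2018.777778 (≈; comparison uses full precision).
Keep rows where hire_year >= that value.

6 | 2022 ; 9 | 2019 ; 10 | 2020 ; 17 | 2021 ; 18 | 2022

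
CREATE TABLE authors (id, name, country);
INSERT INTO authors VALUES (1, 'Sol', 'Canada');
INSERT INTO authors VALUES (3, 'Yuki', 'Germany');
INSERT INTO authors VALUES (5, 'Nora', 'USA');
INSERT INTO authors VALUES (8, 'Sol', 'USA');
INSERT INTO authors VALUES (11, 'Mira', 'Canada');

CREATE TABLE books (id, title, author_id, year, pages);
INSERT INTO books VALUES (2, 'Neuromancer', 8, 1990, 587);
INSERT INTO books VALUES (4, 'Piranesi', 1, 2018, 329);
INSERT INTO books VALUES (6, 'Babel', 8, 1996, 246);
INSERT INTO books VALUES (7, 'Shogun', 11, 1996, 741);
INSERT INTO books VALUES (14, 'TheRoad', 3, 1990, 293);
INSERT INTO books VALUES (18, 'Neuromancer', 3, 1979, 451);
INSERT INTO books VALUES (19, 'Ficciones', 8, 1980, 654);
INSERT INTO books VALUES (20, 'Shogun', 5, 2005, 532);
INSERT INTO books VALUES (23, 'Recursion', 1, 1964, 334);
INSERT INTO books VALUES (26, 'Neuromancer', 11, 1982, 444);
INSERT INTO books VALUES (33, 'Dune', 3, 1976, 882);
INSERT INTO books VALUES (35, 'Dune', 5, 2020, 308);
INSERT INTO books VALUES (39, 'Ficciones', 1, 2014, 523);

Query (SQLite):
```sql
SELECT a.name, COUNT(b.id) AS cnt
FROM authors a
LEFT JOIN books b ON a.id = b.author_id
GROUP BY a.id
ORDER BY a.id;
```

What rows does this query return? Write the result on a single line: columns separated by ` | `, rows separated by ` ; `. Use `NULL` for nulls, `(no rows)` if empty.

Sol | 3 ; Yuki | 3 ; Nora | 2 ; Sol | 3 ; Mira | 2

LEFT JOIN keeps every authors row; unmatched ones get NULL for books columns.
Group by authors.id and compute COUNT(b.id). COUNT(col) of an all-NULL group is 0.
  1: ids {4, 23, 39} → COUNT(b.id)=3
  3: ids {14, 18, 33} → COUNT(b.id)=3
  5: ids {20, 35} → COUNT(b.id)=2
  8: ids {2, 6, 19} → COUNT(b.id)=3
  11: ids {7, 26} → COUNT(b.id)=2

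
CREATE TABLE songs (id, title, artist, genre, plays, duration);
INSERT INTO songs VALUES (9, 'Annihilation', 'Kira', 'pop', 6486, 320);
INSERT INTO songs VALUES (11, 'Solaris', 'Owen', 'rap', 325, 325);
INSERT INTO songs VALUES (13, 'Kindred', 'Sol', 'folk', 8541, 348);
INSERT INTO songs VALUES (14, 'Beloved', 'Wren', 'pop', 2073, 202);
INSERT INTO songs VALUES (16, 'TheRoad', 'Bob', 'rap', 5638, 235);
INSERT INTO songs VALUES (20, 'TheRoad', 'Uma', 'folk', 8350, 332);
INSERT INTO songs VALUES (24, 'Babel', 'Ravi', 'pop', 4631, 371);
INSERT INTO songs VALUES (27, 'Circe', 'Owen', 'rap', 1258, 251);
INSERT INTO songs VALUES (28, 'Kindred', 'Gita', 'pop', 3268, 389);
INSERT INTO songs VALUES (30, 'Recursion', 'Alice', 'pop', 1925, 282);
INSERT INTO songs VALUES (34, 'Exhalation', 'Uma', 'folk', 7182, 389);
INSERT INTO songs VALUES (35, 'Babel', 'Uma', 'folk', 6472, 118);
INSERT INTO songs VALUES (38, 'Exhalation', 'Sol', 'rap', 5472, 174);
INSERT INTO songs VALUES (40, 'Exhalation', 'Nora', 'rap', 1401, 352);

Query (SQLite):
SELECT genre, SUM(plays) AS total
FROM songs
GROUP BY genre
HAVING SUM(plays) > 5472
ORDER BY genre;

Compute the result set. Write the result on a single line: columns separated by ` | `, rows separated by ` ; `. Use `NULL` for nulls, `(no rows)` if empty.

folk | 30545 ; pop | 18383 ; rap | 14094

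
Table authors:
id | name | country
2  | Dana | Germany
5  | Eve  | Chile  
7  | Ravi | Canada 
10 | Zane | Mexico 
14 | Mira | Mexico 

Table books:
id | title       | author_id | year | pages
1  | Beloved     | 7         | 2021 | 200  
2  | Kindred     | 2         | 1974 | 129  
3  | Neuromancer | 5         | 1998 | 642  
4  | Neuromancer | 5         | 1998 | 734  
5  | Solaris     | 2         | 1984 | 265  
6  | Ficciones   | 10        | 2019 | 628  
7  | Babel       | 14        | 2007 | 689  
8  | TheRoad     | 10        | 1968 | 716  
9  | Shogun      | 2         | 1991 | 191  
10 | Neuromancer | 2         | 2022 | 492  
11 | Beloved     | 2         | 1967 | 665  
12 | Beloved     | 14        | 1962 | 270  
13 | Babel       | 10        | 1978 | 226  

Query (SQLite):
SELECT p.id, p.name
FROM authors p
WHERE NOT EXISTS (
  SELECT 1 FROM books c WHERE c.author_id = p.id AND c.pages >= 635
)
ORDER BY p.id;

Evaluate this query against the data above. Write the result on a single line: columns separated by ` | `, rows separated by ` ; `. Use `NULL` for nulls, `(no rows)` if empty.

7 | Ravi

For each authors row, check whether any books with matching author_id has pages >= 635.
Keep rows where that is false.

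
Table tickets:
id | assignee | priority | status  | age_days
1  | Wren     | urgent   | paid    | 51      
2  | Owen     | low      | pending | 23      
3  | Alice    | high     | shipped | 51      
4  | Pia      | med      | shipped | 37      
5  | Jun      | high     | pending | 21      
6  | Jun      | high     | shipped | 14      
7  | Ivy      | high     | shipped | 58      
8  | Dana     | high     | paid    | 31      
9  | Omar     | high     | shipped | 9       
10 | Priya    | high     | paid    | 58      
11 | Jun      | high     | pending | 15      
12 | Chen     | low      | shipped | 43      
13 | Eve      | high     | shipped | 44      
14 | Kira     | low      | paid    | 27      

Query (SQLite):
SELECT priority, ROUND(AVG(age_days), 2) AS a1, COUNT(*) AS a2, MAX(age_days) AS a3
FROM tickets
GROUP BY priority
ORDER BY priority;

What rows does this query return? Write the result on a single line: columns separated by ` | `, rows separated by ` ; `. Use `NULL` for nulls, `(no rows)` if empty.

high | 33.44 | 9 | 58 ; low | 31 | 3 | 43 ; med | 37 | 1 | 37 ; urgent | 51 | 1 | 51

Group tickets by priority.
Per group compute: ROUND(AVG(age_days), 2), COUNT(*), MAX(age_days).
  high: ids {3, 5, 6, 7, 8, 9, 10, 11, 13} → ROUND(AVG(age_days), 2)=33.44, COUNT(*)=9, MAX(age_days)=58
  low: ids {2, 12, 14} → ROUND(AVG(age_days), 2)=31, COUNT(*)=3, MAX(age_days)=43
  med: ids {4} → ROUND(AVG(age_days), 2)=37, COUNT(*)=1, MAX(age_days)=37
  urgent: ids {1} → ROUND(AVG(age_days), 2)=51, COUNT(*)=1, MAX(age_days)=51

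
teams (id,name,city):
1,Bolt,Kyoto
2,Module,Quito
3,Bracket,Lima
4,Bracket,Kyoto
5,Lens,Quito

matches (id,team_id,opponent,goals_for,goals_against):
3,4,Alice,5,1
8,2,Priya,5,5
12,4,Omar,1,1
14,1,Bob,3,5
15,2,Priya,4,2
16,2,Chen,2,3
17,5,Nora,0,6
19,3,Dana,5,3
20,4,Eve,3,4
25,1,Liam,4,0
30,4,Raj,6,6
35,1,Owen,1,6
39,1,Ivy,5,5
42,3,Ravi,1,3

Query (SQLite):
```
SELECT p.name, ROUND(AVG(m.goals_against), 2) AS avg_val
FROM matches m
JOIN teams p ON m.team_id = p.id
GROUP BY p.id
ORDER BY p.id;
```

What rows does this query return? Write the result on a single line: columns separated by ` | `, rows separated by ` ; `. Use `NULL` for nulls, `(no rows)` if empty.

Join each matches row to its teams via team_id.
Group joined rows by teams.id; compute ROUND(AVG(m.goals_against), 2) per group.
  1: ids {14, 25, 35, 39} → ROUND(AVG(m.goals_against), 2)=4
  2: ids {8, 15, 16} → ROUND(AVG(m.goals_against), 2)=3.33
  3: ids {19, 42} → ROUND(AVG(m.goals_against), 2)=3
  4: ids {3, 12, 20, 30} → ROUND(AVG(m.goals_against), 2)=3
  5: ids {17} → ROUND(AVG(m.goals_against), 2)=6

Bolt | 4 ; Module | 3.33 ; Bracket | 3 ; Bracket | 3 ; Lens | 6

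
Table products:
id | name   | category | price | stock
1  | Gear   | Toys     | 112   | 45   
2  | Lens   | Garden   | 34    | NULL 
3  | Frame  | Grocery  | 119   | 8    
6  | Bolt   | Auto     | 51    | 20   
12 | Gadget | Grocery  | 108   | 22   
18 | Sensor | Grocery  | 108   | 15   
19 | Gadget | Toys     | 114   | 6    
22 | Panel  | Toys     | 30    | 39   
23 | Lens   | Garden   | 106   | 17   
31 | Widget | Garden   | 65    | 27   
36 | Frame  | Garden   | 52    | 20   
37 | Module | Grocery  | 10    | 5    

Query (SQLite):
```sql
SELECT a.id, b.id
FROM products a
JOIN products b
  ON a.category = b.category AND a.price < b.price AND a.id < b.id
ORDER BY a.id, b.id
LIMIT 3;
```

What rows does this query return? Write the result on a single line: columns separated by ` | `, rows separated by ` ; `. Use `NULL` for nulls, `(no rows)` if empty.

1 | 19 ; 2 | 23 ; 2 | 31

Pairs (a,b) with same category, a.price < b.price, a.id < b.id.
category groups: Auto:{6} Garden:{2,23,31,36} Grocery:{3,12,18,37} Toys:{1,19,22}
Ordered by (a.id, b.id); first 3.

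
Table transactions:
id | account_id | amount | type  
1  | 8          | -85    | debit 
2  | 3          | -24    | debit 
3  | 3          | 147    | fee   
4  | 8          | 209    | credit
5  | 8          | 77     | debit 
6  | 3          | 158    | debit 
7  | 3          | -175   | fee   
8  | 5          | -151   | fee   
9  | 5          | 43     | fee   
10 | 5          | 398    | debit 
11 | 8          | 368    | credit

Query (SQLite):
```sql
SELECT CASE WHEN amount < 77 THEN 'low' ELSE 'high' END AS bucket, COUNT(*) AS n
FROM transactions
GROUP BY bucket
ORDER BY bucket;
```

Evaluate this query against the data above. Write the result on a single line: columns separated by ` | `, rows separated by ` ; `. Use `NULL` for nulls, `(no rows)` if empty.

high | 6 ; low | 5

Bucket rows by amount < 77 → 'low' else 'high'; count each bucket.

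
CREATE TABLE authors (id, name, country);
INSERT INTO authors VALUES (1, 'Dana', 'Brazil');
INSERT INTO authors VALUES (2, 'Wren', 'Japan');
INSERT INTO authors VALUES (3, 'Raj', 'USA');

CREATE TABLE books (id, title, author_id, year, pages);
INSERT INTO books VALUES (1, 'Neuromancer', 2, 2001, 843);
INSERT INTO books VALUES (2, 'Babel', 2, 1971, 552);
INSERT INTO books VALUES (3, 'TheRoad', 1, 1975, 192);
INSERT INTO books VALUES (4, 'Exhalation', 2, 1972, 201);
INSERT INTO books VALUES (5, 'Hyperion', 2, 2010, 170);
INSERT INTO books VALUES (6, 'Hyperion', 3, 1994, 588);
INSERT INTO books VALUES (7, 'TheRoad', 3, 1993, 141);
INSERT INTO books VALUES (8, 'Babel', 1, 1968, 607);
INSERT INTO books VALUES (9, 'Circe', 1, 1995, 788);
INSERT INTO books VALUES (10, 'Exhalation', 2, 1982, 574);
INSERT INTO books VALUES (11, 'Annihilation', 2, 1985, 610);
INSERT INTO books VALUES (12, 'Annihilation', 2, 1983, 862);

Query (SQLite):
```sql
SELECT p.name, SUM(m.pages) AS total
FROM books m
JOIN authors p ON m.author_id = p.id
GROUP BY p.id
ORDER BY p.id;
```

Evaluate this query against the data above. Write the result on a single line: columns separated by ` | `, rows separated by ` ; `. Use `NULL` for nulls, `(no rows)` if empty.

Dana | 1587 ; Wren | 3812 ; Raj | 729

Join each books row to its authors via author_id.
Group joined rows by authors.id; compute SUM(m.pages) per group.
  1: ids {3, 8, 9} → SUM(m.pages)=1587
  2: ids {1, 2, 4, 5, 10, 11, 12} → SUM(m.pages)=3812
  3: ids {6, 7} → SUM(m.pages)=729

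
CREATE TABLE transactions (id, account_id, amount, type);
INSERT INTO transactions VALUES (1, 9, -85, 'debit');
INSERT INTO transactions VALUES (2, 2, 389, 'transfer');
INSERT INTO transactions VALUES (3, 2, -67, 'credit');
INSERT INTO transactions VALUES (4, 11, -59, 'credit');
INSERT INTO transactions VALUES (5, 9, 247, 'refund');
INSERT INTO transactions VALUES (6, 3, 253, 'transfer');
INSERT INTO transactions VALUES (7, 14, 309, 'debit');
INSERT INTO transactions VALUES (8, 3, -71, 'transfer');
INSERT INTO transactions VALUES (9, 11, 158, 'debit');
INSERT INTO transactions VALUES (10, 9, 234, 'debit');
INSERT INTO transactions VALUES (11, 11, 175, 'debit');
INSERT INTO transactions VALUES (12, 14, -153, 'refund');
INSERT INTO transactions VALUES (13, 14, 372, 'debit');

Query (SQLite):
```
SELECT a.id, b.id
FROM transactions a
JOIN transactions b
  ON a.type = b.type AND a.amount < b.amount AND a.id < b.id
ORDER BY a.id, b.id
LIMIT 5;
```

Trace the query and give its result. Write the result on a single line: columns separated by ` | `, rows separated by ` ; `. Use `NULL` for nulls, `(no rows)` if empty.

1 | 7 ; 1 | 9 ; 1 | 10 ; 1 | 11 ; 1 | 13

Pairs (a,b) with same type, a.amount < b.amount, a.id < b.id.
type groups: credit:{3,4} debit:{1,7,9,10,11,13} refund:{5,12} transfer:{2,6,8}
Ordered by (a.id, b.id); first 5.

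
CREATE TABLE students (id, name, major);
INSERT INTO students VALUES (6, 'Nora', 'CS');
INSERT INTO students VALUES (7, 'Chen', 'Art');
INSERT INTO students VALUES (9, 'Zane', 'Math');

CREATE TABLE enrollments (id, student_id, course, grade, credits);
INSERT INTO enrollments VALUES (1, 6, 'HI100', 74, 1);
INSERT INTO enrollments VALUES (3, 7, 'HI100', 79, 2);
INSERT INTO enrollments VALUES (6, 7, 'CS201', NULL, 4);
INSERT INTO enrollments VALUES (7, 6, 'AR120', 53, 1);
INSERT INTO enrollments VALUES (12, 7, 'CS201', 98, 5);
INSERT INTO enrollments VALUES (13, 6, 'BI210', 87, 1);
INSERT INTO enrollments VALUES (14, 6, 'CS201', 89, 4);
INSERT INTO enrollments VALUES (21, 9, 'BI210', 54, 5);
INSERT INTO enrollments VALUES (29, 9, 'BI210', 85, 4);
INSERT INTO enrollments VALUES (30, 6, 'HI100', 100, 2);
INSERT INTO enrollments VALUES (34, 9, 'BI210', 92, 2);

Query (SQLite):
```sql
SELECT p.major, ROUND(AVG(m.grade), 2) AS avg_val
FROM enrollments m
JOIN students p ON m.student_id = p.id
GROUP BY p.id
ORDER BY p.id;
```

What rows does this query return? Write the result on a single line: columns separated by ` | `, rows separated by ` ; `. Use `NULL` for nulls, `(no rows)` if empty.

CS | 80.6 ; Art | 88.5 ; Math | 77

Join each enrollments row to its students via student_id.
Group joined rows by students.id; compute ROUND(AVG(m.grade), 2) per group.
  6: ids {1, 7, 13, 14, 30} → ROUND(AVG(m.grade), 2)=80.6
  7: ids {3, 6, 12} → ROUND(AVG(m.grade), 2)=88.5
  9: ids {21, 29, 34} → ROUND(AVG(m.grade), 2)=77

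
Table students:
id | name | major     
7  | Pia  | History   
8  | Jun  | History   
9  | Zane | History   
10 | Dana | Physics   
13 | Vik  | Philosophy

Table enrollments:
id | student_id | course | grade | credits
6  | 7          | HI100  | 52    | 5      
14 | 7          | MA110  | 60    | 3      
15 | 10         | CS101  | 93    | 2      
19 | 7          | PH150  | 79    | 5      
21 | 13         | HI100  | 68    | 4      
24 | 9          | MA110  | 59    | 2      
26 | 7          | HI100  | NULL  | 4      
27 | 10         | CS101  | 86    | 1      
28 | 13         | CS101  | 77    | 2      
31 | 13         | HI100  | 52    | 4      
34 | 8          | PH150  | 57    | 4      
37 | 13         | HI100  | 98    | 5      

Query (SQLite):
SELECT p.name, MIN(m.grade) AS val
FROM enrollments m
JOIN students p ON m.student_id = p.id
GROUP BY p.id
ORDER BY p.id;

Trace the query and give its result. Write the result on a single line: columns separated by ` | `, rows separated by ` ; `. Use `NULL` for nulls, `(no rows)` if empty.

Join each enrollments row to its students via student_id.
Group joined rows by students.id; compute MIN(m.grade) per group.
  7: ids {6, 14, 19, 26} → MIN(m.grade)=52
  8: ids {34} → MIN(m.grade)=57
  9: ids {24} → MIN(m.grade)=59
  10: ids {15, 27} → MIN(m.grade)=86
  13: ids {21, 28, 31, 37} → MIN(m.grade)=52

Pia | 52 ; Jun | 57 ; Zane | 59 ; Dana | 86 ; Vik | 52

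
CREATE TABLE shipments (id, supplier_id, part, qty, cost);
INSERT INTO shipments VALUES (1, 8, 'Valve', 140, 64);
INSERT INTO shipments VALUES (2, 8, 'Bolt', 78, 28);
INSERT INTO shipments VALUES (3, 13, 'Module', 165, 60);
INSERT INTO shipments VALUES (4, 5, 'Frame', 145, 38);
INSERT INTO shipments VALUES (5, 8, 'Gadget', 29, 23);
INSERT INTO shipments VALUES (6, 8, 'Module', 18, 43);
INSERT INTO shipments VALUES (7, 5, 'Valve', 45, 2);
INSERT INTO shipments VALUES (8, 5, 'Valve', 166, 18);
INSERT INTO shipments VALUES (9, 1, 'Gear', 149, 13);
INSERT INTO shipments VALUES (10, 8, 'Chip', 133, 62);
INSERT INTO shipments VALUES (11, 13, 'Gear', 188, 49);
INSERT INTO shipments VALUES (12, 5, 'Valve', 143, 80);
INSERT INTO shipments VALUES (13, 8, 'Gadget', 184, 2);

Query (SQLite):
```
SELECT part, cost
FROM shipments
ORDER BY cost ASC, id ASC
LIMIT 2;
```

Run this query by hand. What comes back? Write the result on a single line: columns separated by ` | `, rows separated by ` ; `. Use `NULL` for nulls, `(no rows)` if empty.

Valve | 2 ; Gadget | 2

Sort by cost asc, tiebreak id asc: (2, id=7), (2, id=13), (13, id=9), (18, id=8), (23, id=5) …. Take first 2.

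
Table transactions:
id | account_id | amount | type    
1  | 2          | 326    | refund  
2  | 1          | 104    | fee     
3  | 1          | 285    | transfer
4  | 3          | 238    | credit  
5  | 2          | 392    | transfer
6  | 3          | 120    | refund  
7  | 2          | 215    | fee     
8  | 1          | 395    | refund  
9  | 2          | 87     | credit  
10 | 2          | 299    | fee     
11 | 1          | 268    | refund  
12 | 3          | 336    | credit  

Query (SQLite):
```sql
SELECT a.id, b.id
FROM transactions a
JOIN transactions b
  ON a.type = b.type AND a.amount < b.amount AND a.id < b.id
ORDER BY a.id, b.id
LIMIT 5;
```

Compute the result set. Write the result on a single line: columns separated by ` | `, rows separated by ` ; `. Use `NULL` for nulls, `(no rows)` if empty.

1 | 8 ; 2 | 7 ; 2 | 10 ; 3 | 5 ; 4 | 12

Pairs (a,b) with same type, a.amount < b.amount, a.id < b.id.
type groups: credit:{4,9,12} fee:{2,7,10} refund:{1,6,8,11} transfer:{3,5}
Ordered by (a.id, b.id); first 5.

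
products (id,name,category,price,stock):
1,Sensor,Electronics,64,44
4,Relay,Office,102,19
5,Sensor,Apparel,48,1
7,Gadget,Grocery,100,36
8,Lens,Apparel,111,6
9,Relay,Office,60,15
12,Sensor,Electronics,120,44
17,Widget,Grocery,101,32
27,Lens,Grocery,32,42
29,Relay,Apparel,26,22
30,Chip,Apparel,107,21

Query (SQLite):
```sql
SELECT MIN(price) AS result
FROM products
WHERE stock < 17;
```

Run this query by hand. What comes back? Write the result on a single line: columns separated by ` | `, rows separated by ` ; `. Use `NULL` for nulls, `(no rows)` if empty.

48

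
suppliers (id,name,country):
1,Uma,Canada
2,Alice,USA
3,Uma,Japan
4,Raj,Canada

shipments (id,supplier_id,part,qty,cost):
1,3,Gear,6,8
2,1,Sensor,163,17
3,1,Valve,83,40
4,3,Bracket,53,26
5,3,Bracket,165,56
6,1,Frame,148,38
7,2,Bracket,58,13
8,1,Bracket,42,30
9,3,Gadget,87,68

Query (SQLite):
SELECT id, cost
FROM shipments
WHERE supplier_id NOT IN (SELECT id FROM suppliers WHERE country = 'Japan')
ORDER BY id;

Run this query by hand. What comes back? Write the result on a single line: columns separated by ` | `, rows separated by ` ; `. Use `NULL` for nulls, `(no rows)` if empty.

2 | 17 ; 3 | 40 ; 6 | 38 ; 7 | 13 ; 8 | 30

Inner query: suppliers.id where country = 'Japan'.
Outer: keep shipments rows whose supplier_id is not in that set.
Inner query → {3}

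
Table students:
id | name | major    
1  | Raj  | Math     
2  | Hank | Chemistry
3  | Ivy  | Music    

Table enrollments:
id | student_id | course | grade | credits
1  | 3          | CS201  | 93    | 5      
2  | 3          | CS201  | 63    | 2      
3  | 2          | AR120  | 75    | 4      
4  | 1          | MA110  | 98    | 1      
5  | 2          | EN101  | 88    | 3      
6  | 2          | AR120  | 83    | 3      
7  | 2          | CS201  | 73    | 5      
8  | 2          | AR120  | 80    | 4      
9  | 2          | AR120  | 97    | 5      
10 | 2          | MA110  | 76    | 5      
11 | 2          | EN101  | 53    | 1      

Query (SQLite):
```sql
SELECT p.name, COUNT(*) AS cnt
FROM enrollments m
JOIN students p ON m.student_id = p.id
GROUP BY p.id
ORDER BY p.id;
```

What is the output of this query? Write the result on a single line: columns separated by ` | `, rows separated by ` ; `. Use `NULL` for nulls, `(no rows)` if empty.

Join each enrollments row to its students via student_id.
Group joined rows by students.id; compute COUNT(*) per group.
  1: ids {4} → COUNT(*)=1
  2: ids {3, 5, 6, 7, 8, 9, 10, 11} → COUNT(*)=8
  3: ids {1, 2} → COUNT(*)=2

Raj | 1 ; Hank | 8 ; Ivy | 2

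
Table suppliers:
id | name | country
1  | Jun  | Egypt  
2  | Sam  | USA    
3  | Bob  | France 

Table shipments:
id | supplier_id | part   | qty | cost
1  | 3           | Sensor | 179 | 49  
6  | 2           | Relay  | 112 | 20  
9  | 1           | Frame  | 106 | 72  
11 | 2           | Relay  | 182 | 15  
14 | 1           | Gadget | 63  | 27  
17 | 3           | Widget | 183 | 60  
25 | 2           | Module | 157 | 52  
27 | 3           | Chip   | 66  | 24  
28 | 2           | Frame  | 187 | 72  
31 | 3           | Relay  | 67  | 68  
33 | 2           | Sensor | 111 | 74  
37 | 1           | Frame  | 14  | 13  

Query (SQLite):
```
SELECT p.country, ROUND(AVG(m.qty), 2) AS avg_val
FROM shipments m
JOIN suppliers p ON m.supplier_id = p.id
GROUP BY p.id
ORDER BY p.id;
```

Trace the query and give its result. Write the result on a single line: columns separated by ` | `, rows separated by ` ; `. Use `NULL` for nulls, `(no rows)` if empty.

Egypt | 61 ; USA | 149.8 ; France | 123.75

Join each shipments row to its suppliers via supplier_id.
Group joined rows by suppliers.id; compute ROUND(AVG(m.qty), 2) per group.
  1: ids {9, 14, 37} → ROUND(AVG(m.qty), 2)=61
  2: ids {6, 11, 25, 28, 33} → ROUND(AVG(m.qty), 2)=149.8
  3: ids {1, 17, 27, 31} → ROUND(AVG(m.qty), 2)=123.75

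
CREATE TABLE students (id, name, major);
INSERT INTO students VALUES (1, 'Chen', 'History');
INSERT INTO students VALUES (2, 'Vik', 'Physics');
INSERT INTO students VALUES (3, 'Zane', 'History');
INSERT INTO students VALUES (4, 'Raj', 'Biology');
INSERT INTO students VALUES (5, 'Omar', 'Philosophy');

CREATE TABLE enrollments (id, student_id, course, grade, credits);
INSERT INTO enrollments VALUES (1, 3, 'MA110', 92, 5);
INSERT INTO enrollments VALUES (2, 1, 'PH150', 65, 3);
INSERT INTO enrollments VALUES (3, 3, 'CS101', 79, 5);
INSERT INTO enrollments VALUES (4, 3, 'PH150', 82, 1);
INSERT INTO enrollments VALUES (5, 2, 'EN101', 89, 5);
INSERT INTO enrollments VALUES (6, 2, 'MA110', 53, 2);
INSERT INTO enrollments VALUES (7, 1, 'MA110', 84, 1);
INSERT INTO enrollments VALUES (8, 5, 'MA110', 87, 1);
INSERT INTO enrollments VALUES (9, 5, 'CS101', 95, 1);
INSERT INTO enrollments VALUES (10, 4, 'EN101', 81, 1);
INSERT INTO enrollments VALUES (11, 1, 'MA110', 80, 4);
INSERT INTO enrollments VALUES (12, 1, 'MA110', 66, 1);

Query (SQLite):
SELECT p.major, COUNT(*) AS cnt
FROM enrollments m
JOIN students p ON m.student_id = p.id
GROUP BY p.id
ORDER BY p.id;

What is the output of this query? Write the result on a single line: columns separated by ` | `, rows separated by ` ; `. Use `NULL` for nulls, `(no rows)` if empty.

History | 4 ; Physics | 2 ; History | 3 ; Biology | 1 ; Philosophy | 2

Join each enrollments row to its students via student_id.
Group joined rows by students.id; compute COUNT(*) per group.
  1: ids {2, 7, 11, 12} → COUNT(*)=4
  2: ids {5, 6} → COUNT(*)=2
  3: ids {1, 3, 4} → COUNT(*)=3
  4: ids {10} → COUNT(*)=1
  5: ids {8, 9} → COUNT(*)=2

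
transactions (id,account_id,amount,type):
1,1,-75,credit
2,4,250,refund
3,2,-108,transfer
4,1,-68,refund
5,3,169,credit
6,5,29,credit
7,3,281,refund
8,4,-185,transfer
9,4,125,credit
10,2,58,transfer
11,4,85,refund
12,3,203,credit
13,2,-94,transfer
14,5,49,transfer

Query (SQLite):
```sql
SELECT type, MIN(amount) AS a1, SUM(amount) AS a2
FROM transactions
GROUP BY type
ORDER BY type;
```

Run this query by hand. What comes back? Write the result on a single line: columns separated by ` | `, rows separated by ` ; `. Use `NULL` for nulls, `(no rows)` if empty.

credit | -75 | 451 ; refund | -68 | 548 ; transfer | -185 | -280

Group transactions by type.
Per group compute: MIN(amount), SUM(amount).
  credit: ids {1, 5, 6, 9, 12} → MIN(amount)=-75, SUM(amount)=451
  refund: ids {2, 4, 7, 11} → MIN(amount)=-68, SUM(amount)=548
  transfer: ids {3, 8, 10, 13, 14} → MIN(amount)=-185, SUM(amount)=-280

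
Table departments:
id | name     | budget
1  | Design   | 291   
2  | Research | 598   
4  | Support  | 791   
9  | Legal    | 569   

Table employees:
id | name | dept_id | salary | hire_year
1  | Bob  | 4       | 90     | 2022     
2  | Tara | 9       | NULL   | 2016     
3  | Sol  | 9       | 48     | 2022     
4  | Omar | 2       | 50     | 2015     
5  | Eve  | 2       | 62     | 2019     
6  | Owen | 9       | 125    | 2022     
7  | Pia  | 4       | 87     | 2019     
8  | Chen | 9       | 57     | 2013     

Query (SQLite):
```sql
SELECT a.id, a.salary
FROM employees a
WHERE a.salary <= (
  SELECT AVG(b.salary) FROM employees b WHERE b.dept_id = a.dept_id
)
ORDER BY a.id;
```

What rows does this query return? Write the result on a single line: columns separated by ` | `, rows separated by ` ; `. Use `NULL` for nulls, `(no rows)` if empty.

3 | 48 ; 4 | 50 ; 7 | 87 ; 8 | 57

For each employees row a, compute AVG(salary) over rows sharing a.dept_id.
Keep row a if a.salary <= that per-group AVG.
  dept_id=2: AVG(salary) = 56.0
  dept_id=4: AVG(salary) = 88.5
  dept_id=9: AVG(salary) = 76.666667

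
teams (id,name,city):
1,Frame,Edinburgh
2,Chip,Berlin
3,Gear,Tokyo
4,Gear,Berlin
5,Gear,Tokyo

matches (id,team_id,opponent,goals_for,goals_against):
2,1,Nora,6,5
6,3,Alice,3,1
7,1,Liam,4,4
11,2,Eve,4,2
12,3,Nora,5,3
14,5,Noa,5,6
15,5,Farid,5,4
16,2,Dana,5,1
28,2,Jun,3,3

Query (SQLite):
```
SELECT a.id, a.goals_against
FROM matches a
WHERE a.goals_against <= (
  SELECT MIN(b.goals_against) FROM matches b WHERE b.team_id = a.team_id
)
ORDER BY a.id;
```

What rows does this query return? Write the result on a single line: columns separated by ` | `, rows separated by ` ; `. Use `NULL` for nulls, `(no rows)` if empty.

For each matches row a, compute MIN(goals_against) over rows sharing a.team_id.
Keep row a if a.goals_against <= that per-group MIN.
  team_id=1: MIN(goals_against) = 4
  team_id=2: MIN(goals_against) = 1
  team_id=3: MIN(goals_against) = 1
  team_id=5: MIN(goals_against) = 4

6 | 1 ; 7 | 4 ; 15 | 4 ; 16 | 1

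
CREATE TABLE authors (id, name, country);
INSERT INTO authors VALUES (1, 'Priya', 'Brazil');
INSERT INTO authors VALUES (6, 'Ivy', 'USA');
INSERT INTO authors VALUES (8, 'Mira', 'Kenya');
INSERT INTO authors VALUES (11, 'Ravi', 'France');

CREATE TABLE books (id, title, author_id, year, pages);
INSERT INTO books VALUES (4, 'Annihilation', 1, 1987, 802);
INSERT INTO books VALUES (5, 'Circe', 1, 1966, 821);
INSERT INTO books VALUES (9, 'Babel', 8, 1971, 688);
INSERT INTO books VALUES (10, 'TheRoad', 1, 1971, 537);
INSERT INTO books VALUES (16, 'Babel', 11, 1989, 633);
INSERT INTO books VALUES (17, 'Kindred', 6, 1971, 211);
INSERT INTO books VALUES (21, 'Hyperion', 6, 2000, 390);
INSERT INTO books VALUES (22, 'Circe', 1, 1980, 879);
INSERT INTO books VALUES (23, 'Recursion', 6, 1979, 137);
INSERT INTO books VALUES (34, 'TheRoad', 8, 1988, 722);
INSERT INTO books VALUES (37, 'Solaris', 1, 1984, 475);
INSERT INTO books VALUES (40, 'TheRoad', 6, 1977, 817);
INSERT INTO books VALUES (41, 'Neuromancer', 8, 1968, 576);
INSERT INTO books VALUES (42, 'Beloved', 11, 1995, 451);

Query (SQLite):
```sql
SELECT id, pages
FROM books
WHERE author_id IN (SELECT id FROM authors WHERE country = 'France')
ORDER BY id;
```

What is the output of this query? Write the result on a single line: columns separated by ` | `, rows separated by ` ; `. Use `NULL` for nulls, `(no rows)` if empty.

16 | 633 ; 42 | 451

Inner query: authors.id where country = 'France'.
Outer: keep books rows whose author_id is in that set.
Inner query → {11}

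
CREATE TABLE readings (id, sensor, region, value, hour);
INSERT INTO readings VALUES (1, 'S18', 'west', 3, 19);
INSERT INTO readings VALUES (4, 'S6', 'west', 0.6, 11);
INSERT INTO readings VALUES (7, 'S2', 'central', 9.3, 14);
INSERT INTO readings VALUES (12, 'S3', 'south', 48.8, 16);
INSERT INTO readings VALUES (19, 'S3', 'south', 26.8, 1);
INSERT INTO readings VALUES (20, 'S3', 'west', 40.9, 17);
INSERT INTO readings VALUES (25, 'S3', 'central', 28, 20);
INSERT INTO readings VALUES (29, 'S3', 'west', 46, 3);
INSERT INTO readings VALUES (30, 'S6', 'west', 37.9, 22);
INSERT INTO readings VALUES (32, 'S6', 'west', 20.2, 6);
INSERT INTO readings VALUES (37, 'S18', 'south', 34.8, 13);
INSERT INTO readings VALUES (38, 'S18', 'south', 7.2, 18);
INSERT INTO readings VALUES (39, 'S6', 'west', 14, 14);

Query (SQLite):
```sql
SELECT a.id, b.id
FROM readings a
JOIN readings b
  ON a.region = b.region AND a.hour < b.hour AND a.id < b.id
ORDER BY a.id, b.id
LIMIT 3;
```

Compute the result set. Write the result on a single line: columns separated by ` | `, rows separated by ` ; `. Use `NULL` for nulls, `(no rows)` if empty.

1 | 30 ; 4 | 20 ; 4 | 30

Pairs (a,b) with same region, a.hour < b.hour, a.id < b.id.
region groups: central:{7,25} south:{12,19,37,38} west:{1,4,20,29,30,32,39}
Ordered by (a.id, b.id); first 3.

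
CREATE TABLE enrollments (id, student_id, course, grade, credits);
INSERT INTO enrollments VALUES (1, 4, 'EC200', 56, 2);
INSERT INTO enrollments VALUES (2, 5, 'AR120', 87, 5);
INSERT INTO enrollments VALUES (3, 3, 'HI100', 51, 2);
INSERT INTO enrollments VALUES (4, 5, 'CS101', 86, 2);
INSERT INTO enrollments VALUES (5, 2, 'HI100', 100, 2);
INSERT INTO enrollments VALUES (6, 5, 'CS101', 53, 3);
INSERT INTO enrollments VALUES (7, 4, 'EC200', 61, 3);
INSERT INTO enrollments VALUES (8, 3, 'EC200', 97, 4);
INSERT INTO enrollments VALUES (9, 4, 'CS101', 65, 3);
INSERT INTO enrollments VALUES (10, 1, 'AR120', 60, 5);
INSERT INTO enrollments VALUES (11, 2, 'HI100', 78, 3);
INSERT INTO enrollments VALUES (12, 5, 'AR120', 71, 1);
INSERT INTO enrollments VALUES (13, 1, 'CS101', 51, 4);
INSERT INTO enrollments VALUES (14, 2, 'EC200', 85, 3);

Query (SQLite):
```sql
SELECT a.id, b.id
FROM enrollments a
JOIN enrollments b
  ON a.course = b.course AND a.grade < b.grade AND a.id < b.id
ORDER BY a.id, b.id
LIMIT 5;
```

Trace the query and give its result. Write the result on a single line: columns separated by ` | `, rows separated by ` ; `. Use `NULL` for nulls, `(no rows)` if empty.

1 | 7 ; 1 | 8 ; 1 | 14 ; 3 | 5 ; 3 | 11

Pairs (a,b) with same course, a.grade < b.grade, a.id < b.id.
course groups: AR120:{2,10,12} CS101:{4,6,9,13} EC200:{1,7,8,14} HI100:{3,5,11}
Ordered by (a.id, b.id); first 5.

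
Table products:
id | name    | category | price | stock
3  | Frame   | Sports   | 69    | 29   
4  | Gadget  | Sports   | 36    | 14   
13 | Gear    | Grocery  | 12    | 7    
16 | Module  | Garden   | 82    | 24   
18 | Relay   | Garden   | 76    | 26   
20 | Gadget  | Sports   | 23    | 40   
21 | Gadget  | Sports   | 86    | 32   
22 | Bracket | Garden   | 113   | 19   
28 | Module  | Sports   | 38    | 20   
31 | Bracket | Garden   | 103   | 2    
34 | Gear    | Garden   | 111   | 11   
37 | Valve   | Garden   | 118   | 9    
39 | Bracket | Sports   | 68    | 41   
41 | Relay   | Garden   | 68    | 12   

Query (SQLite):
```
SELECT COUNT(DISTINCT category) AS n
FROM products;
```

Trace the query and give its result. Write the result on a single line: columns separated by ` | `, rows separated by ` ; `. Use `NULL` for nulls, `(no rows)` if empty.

3

Count distinct non-NULL category values.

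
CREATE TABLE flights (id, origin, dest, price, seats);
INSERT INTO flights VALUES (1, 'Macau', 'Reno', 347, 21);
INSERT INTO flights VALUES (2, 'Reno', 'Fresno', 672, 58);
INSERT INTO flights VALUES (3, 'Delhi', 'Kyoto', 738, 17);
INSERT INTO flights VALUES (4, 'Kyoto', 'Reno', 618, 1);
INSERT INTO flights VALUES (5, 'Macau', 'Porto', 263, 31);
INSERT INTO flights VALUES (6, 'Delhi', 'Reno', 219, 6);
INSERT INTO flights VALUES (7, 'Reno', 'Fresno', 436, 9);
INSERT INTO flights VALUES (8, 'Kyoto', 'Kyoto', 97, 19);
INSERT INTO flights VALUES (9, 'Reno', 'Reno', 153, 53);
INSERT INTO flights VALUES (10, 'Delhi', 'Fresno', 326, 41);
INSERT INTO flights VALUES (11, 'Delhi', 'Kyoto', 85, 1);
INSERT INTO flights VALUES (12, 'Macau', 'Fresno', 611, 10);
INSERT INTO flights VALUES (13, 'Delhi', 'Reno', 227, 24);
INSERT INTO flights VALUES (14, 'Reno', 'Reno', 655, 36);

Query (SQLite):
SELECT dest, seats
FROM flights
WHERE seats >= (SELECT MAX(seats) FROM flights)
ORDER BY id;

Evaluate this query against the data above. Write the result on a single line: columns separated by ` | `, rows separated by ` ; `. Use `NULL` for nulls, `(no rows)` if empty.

Fresno | 58

Scalar subquery: MAX(seats) over all flights rows = 58.
Keep rows where seats >= that value.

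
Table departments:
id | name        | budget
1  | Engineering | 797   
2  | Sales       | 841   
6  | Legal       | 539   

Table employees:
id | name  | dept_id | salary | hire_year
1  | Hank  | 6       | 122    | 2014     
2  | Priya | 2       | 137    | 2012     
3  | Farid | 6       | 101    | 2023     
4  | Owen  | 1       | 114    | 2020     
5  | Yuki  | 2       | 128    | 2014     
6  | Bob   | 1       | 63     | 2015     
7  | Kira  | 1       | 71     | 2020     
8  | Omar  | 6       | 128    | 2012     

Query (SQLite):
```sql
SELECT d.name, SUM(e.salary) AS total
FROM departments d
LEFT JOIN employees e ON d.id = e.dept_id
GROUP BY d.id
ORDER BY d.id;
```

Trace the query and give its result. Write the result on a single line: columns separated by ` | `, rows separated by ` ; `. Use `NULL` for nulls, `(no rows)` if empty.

Engineering | 248 ; Sales | 265 ; Legal | 351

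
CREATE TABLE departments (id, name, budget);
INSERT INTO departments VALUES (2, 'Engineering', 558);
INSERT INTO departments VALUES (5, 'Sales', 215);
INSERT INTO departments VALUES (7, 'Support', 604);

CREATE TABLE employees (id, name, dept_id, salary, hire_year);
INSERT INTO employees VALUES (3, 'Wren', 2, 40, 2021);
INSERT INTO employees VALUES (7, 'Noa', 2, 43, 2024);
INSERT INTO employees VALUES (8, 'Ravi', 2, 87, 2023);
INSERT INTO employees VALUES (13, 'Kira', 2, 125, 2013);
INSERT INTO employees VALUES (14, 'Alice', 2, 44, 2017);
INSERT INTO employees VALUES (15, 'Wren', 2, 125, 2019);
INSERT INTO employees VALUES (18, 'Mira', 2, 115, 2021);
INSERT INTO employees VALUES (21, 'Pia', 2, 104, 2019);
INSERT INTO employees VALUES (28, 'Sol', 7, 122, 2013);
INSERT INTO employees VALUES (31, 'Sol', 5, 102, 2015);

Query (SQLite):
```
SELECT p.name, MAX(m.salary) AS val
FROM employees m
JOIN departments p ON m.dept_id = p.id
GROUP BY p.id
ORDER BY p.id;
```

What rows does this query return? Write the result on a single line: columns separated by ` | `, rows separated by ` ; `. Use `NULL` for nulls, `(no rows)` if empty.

Engineering | 125 ; Sales | 102 ; Support | 122

Join each employees row to its departments via dept_id.
Group joined rows by departments.id; compute MAX(m.salary) per group.
  2: ids {3, 7, 8, 13, 14, 15, 18, 21} → MAX(m.salary)=125
  5: ids {31} → MAX(m.salary)=102
  7: ids {28} → MAX(m.salary)=122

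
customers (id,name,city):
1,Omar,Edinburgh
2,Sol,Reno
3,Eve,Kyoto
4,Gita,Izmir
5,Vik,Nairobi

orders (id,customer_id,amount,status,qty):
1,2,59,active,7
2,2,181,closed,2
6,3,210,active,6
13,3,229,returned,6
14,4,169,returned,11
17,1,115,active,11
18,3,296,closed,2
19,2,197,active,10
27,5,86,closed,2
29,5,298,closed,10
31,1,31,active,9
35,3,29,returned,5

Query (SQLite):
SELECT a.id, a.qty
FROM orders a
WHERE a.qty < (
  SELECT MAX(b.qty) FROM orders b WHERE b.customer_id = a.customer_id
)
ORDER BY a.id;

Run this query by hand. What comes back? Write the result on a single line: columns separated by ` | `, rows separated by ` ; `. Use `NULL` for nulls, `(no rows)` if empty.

For each orders row a, compute MAX(qty) over rows sharing a.customer_id.
Keep row a if a.qty < that per-group MAX.
  customer_id=1: MAX(qty) = 11
  customer_id=2: MAX(qty) = 10
  customer_id=3: MAX(qty) = 6
  customer_id=4: MAX(qty) = 11
  customer_id=5: MAX(qty) = 10

1 | 7 ; 2 | 2 ; 18 | 2 ; 27 | 2 ; 31 | 9 ; 35 | 5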